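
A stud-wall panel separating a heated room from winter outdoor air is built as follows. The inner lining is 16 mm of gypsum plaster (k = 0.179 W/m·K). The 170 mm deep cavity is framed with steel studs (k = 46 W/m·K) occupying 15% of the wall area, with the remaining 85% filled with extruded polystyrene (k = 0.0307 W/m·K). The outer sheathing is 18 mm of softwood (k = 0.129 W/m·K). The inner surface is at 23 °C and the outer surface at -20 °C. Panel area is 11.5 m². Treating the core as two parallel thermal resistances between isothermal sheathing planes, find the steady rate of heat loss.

Q ≈ 1950 W

Sheathing layers in series; stud and cavity paths in parallel between them.
R_inner = 0.016/(0.179×11.5) = 0.007773 K/W
R_stud  = 0.17/(46×0.15×11.5) = 0.002142 K/W
R_cav   = 0.17/(0.0307×0.85×11.5) = 0.5665 K/W
1/R_core = 1/R_stud + 1/R_cav → R_core = 0.002134 K/W
R_outer = 0.018/(0.129×11.5) = 0.01213 K/W
R_total = 0.02204 K/W
Q = ΔT/R_total = 43/0.02204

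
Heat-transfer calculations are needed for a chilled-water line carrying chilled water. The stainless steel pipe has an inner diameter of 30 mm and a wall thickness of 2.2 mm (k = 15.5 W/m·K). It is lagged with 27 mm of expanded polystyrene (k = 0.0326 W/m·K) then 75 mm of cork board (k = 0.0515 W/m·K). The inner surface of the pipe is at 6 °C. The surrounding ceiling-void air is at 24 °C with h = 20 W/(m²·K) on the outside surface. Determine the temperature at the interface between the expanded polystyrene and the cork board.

Treating each annulus and film as a series resistance:
R_stainless steel pipe wall = ln(17.2/15)/(2π×15.5×1) = 0.001405 K/W
R_expanded polystyrene = ln(44.2/17.2)/(2π×0.0326×1) = 4.608 K/W
R_cork board = ln(119.2/44.2)/(2π×0.0515×1) = 3.066 K/W
R_outer film = 1/(h_o·2πr_oL) = 1/(20×2π×0.1192×1) = 0.06676 K/W
R_total = 7.742 K/W
Q = ΔT/R_total = 18/7.742
Q = 2.33 W/m
T_interface = T_inner + Q·ΣR(inner→interface) = 6 + 2.33×4.609

T ≈ 16.7 °C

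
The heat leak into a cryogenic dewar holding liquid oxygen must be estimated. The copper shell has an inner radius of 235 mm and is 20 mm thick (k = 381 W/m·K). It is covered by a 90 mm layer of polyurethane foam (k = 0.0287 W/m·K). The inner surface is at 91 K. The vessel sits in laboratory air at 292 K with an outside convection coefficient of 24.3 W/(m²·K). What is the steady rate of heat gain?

Radial (spherical) resistances in series:
R_copper shell = (1/0.235 − 1/0.255)/(4π×381) = 6.971×10^-5 K/W
R_polyurethane foam = (1/0.255 − 1/0.345)/(4π×0.0287) = 2.837 K/W
R_outer film = 1/(h·4πr_o²) = 1/(24.3×4π×0.345²) = 0.02751 K/W
R_total = 2.864 K/W
Q = ΔT/R_total = 201/2.864

Q ≈ 70.2 W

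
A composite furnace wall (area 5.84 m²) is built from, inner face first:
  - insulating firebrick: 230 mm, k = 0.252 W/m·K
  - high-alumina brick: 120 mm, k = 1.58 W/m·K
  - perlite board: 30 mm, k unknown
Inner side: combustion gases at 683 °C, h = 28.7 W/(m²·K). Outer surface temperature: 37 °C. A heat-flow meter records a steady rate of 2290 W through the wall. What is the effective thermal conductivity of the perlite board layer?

Using the resistance-network approach (series):
R_inner film = 1/(h_i·A) = 1/(28.7×5.84) = 0.005966 K/W
R_insulating firebrick = L/(kA) = 0.23/(0.252×5.84) = 0.1563 K/W
R_high-alumina brick = L/(kA) = 0.12/(1.58×5.84) = 0.01301 K/W
Sum of known resistances R_other = 0.1753 K/W
Total R = ΔT/Q = 646/2290 = 0.2821 K/W
R_perlite board = R_total − R_other = 0.1068 K/W
k = L/(R·A) = 0.03/(0.1068×5.84)

k ≈ 0.0481 W/(m·K)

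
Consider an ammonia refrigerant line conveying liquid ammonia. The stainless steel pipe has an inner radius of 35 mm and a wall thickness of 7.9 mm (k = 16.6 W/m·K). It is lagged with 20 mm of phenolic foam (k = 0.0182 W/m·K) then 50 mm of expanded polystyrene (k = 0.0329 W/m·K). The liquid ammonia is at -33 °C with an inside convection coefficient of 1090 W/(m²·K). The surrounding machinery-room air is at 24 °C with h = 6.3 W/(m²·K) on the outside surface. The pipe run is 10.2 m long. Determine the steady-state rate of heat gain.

Q ≈ 90.8 W

Cylindrical conduction, so R = ln(r₂/r₁)/(2πkL) per layer, in series:
R_inner film = 1/(h_i·2πr₁L) = 1/(1090×2π×0.035×10.2) = 4.09×10^-4 K/W
R_stainless steel pipe wall = ln(42.9/35)/(2π×16.6×10.2) = 1.913×10^-4 K/W
R_phenolic foam = ln(62.9/42.9)/(2π×0.0182×10.2) = 0.3281 K/W
R_expanded polystyrene = ln(112.9/62.9)/(2π×0.0329×10.2) = 0.2774 K/W
R_outer film = 1/(h_o·2πr_oL) = 1/(6.3×2π×0.1129×10.2) = 0.02194 K/W
R_total = 0.628 K/W
Q = ΔT/R_total = 57/0.628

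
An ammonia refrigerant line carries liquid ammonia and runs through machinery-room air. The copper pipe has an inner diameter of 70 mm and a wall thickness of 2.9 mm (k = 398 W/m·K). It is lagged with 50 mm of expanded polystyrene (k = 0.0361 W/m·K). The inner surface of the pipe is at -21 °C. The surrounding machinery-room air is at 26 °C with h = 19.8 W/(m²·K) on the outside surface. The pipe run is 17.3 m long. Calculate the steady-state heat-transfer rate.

For a radial system each layer contributes R = ln(r_out/r_in)/(2πkL); films add R = 1/(hA).
R_copper pipe wall = ln(37.9/35)/(2π×398×17.3) = 1.84×10^-6 K/W
R_expanded polystyrene = ln(87.9/37.9)/(2π×0.0361×17.3) = 0.2144 K/W
R_outer film = 1/(h_o·2πr_oL) = 1/(19.8×2π×0.0879×17.3) = 0.005286 K/W
R_total = 0.2197 K/W
Q = ΔT/R_total = 47/0.2197

Q ≈ 214 W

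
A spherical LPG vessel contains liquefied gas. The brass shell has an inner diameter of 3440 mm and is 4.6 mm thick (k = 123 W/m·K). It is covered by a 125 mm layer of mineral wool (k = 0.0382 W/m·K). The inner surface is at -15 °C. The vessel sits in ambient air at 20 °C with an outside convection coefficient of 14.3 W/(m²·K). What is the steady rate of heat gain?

For a spherical shell R = (1/r₁ − 1/r₂)/(4πk); film R = 1/(h·4πr²). In series:
R_brass shell = (1/1.72 − 1/1.7246)/(4π×123) = 1.003×10^-6 K/W
R_mineral wool = (1/1.7246 − 1/1.8496)/(4π×0.0382) = 0.08163 K/W
R_outer film = 1/(h·4πr_o²) = 1/(14.3×4π×1.8496²) = 0.001627 K/W
R_total = 0.08326 K/W
Q = ΔT/R_total = 35/0.08326

Q ≈ 420 W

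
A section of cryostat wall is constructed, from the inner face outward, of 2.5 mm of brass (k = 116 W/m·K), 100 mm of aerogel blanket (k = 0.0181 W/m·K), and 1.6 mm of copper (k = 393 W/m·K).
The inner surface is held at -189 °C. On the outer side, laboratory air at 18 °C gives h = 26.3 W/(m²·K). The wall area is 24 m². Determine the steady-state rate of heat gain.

Model the wall as resistances in series:
R_brass = L/(kA) = 0.0025/(116×24) = 8.98×10^-7 K/W
R_aerogel blanket = L/(kA) = 0.1/(0.0181×24) = 0.2302 K/W
R_copper = L/(kA) = 0.0016/(393×24) = 1.696×10^-7 K/W
R_outer film = 1/(h_o·A) = 1/(26.3×24) = 0.001584 K/W
R_total = 0.2318 K/W
Q = ΔT / R_total = 207 / 0.2318

Q ≈ 893 W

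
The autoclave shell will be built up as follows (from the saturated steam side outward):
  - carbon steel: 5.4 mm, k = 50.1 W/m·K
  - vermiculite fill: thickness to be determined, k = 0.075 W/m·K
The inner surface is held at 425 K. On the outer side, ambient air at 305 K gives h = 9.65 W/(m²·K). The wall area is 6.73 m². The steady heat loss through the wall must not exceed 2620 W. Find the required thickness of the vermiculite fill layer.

Using the resistance-network approach (series):
R_carbon steel = L/(kA) = 0.0054/(50.1×6.73) = 1.602×10^-5 K/W
R_outer film = 1/(h_o·A) = 1/(9.65×6.73) = 0.0154 K/W
Sum of the known resistances R_other = 0.01541 K/W
Required total resistance R_tot = ΔT/Q_allow = 120/2620 = 0.0458 K/W
R_vermiculite fill = R_tot − R_other = 0.03039 K/W
L = R·k·A = 0.03039×0.075×6.73

L ≈ 15.3 mm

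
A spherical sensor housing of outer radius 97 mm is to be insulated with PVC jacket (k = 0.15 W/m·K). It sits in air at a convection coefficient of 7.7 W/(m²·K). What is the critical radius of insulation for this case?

For a sphere r_cr = 2k/h = 2×0.15/7.7
r_cr = 39 mm; since the bare radius (97 mm) is above r_cr, any added insulation will reduce heat loss.

r_cr ≈ 39 mm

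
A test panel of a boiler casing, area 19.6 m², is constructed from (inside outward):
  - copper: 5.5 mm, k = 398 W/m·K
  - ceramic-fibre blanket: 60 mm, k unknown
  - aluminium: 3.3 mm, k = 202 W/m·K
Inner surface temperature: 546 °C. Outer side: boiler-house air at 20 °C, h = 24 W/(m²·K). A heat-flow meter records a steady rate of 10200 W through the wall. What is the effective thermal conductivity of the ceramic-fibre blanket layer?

k ≈ 0.0619 W/(m·K)

Using the resistance-network approach (series):
R_copper = L/(kA) = 0.0055/(398×19.6) = 7.051×10^-7 K/W
R_aluminium = L/(kA) = 0.0033/(202×19.6) = 8.335×10^-7 K/W
R_outer film = 1/(h_o·A) = 1/(24×19.6) = 0.002126 K/W
Sum of known resistances R_other = 0.002127 K/W
Total R = ΔT/Q = 526/10200 = 0.05157 K/W
R_ceramic-fibre blanket = R_total − R_other = 0.04944 K/W
k = L/(R·A) = 0.06/(0.04944×19.6)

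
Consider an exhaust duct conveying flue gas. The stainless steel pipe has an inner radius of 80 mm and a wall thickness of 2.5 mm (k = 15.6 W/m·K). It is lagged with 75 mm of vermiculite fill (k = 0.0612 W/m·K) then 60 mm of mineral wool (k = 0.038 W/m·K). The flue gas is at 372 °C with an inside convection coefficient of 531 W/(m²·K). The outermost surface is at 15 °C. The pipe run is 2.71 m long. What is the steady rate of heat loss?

Q ≈ 319 W

Per-layer cylindrical resistances, series-summed:
R_inner film = 1/(h_i·2πr₁L) = 1/(531×2π×0.08×2.71) = 0.001383 K/W
R_stainless steel pipe wall = ln(82.5/80)/(2π×15.6×2.71) = 1.158×10^-4 K/W
R_vermiculite fill = ln(157.5/82.5)/(2π×0.0612×2.71) = 0.6205 K/W
R_mineral wool = ln(217.5/157.5)/(2π×0.038×2.71) = 0.4988 K/W
R_total = 1.121 K/W
Q = ΔT/R_total = 357/1.121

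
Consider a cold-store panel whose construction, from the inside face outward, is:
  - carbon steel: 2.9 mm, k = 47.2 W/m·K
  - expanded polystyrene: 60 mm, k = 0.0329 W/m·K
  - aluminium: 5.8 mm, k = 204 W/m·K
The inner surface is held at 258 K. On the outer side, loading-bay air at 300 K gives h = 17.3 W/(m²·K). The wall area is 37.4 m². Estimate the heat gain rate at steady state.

Q ≈ 835 W

Model the wall as resistances in series:
R_carbon steel = L/(kA) = 0.0029/(47.2×37.4) = 1.643×10^-6 K/W
R_expanded polystyrene = L/(kA) = 0.06/(0.0329×37.4) = 0.04876 K/W
R_aluminium = L/(kA) = 0.0058/(204×37.4) = 7.602×10^-7 K/W
R_outer film = 1/(h_o·A) = 1/(17.3×37.4) = 0.001546 K/W
R_total = 0.05031 K/W
Q = ΔT / R_total = 42 / 0.05031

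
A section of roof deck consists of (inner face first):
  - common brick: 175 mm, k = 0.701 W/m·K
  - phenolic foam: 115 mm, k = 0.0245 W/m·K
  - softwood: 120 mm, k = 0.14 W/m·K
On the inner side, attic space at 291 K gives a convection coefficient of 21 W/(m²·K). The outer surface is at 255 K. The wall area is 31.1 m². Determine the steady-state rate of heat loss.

Q ≈ 191 W

Treating each layer as a thermal resistance in series:
R_inner film = 1/(h_i·A) = 1/(21×31.1) = 0.001531 K/W
R_common brick = L/(kA) = 0.175/(0.701×31.1) = 0.008027 K/W
R_phenolic foam = L/(kA) = 0.115/(0.0245×31.1) = 0.1509 K/W
R_softwood = L/(kA) = 0.12/(0.14×31.1) = 0.02756 K/W
R_total = 0.188 K/W
Q = ΔT / R_total = 36 / 0.188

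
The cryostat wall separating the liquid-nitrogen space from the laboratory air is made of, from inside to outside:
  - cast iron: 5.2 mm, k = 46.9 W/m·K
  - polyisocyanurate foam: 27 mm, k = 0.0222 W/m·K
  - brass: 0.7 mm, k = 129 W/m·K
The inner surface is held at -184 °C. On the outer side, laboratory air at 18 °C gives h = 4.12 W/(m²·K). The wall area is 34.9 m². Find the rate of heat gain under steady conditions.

Thermal resistances in series:
R_cast iron = L/(kA) = 0.0052/(46.9×34.9) = 3.177×10^-6 K/W
R_polyisocyanurate foam = L/(kA) = 0.027/(0.0222×34.9) = 0.03485 K/W
R_brass = L/(kA) = 0.0007/(129×34.9) = 1.555×10^-7 K/W
R_outer film = 1/(h_o·A) = 1/(4.12×34.9) = 0.006955 K/W
R_total = 0.04181 K/W
Q = ΔT / R_total = 202 / 0.04181

Q ≈ 4830 W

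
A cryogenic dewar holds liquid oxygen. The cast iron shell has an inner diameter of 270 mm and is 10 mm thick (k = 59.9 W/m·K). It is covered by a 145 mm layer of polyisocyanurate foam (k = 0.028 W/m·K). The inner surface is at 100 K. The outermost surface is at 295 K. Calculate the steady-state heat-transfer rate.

Radial (spherical) resistances in series:
R_cast iron shell = (1/0.135 − 1/0.145)/(4π×59.9) = 6.787×10^-4 K/W
R_polyisocyanurate foam = (1/0.145 − 1/0.29)/(4π×0.028) = 9.8 K/W
R_total = 9.801 K/W
Q = ΔT/R_total = 195/9.801

Q ≈ 19.9 W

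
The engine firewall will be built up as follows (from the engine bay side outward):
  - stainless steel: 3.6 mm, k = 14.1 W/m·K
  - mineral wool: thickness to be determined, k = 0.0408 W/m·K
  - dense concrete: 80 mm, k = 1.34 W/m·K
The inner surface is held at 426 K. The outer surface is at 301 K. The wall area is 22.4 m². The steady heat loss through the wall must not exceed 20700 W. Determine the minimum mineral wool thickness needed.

Thermal resistances in series:
R_stainless steel = L/(kA) = 0.0036/(14.1×22.4) = 1.14×10^-5 K/W
R_dense concrete = L/(kA) = 0.08/(1.34×22.4) = 0.002665 K/W
Sum of the known resistances R_other = 0.002677 K/W
Required total resistance R_tot = ΔT/Q_allow = 125/20700 = 0.006039 K/W
R_mineral wool = R_tot − R_other = 0.003362 K/W
L = R·k·A = 0.003362×0.0408×22.4

L ≈ 3.07 mm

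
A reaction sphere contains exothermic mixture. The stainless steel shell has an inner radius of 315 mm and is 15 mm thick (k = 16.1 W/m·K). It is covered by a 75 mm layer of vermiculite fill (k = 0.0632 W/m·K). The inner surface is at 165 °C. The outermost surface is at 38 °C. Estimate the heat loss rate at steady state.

Q ≈ 180 W

For a spherical shell R = (1/r₁ − 1/r₂)/(4πk); film R = 1/(h·4πr²). In series:
R_stainless steel shell = (1/0.315 − 1/0.33)/(4π×16.1) = 7.132×10^-4 K/W
R_vermiculite fill = (1/0.33 − 1/0.405)/(4π×0.0632) = 0.7066 K/W
R_total = 0.7073 K/W
Q = ΔT/R_total = 127/0.7073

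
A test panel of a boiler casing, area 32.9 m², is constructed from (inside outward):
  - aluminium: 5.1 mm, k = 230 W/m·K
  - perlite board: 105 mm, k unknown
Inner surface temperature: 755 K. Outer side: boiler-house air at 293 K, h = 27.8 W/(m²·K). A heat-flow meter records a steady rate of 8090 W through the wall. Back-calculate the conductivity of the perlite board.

Treating each layer as a thermal resistance in series:
R_aluminium = L/(kA) = 0.0051/(230×32.9) = 6.74×10^-7 K/W
R_outer film = 1/(h_o·A) = 1/(27.8×32.9) = 0.001093 K/W
Sum of known resistances R_other = 0.001094 K/W
Total R = ΔT/Q = 462/8090 = 0.05711 K/W
R_perlite board = R_total − R_other = 0.05601 K/W
k = L/(R·A) = 0.105/(0.05601×32.9)

k ≈ 0.057 W/(m·K)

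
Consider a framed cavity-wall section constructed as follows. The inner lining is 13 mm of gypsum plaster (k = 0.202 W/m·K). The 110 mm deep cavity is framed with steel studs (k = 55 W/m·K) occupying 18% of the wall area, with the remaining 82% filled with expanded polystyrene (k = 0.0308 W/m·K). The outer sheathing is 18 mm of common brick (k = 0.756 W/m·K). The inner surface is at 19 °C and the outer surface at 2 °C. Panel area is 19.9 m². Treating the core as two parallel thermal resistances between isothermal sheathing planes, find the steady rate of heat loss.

Sheathing layers in series; stud and cavity paths in parallel between them.
R_inner = 0.013/(0.202×19.9) = 0.003234 K/W
R_stud  = 0.11/(55×0.18×19.9) = 5.583×10^-4 K/W
R_cav   = 0.11/(0.0308×0.82×19.9) = 0.2189 K/W
1/R_core = 1/R_stud + 1/R_cav → R_core = 5.569×10^-4 K/W
R_outer = 0.018/(0.756×19.9) = 0.001196 K/W
R_total = 0.004987 K/W
Q = ΔT/R_total = 17/0.004987

Q ≈ 3410 W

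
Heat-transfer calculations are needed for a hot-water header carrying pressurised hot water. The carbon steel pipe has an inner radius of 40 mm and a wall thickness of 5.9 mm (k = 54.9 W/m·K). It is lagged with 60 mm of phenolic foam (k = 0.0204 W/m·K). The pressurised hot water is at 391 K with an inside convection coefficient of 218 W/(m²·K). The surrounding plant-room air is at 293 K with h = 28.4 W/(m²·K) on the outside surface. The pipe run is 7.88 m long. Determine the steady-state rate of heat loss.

Radial resistances (cylindrical: R_cond = ln(r_o/r_i)/(2πkL), R_conv = 1/(h·2πrL)):
R_inner film = 1/(h_i·2πr₁L) = 1/(218×2π×0.04×7.88) = 0.002316 K/W
R_carbon steel pipe wall = ln(45.9/40)/(2π×54.9×7.88) = 5.062×10^-5 K/W
R_phenolic foam = ln(105.9/45.9)/(2π×0.0204×7.88) = 0.8277 K/W
R_outer film = 1/(h_o·2πr_oL) = 1/(28.4×2π×0.1059×7.88) = 0.006716 K/W
R_total = 0.8368 K/W
Q = ΔT/R_total = 98/0.8368

Q ≈ 117 W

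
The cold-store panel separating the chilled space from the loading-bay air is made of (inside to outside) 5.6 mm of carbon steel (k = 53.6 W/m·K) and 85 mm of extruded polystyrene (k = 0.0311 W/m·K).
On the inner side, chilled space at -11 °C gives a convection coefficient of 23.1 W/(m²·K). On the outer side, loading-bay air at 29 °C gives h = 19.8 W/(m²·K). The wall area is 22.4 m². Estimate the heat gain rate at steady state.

Q ≈ 317 W

Using the resistance-network approach (series):
R_inner film = 1/(h_i·A) = 1/(23.1×22.4) = 0.001933 K/W
R_carbon steel = L/(kA) = 0.0056/(53.6×22.4) = 4.664×10^-6 K/W
R_extruded polystyrene = L/(kA) = 0.085/(0.0311×22.4) = 0.122 K/W
R_outer film = 1/(h_o·A) = 1/(19.8×22.4) = 0.002255 K/W
R_total = 0.1262 K/W
Q = ΔT / R_total = 40 / 0.1262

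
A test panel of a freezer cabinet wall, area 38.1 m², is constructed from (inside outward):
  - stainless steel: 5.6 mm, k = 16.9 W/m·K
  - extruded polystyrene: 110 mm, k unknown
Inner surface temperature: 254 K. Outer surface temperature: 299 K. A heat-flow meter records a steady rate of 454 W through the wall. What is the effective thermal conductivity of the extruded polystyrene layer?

k ≈ 0.0291 W/(m·K)

Treating each layer as a thermal resistance in series:
R_stainless steel = L/(kA) = 0.0056/(16.9×38.1) = 8.697×10^-6 K/W
Sum of known resistances R_other = 8.697×10^-6 K/W
Total R = ΔT/Q = 45/454 = 0.09912 K/W
R_extruded polystyrene = R_total − R_other = 0.09911 K/W
k = L/(R·A) = 0.11/(0.09911×38.1)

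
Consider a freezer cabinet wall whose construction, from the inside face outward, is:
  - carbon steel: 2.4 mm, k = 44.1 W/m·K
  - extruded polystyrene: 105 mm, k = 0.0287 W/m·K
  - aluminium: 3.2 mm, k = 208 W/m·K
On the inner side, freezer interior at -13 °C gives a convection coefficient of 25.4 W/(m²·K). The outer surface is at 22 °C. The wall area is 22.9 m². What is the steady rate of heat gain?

Q ≈ 217 W

Series thermal resistances:
R_inner film = 1/(h_i·A) = 1/(25.4×22.9) = 0.001719 K/W
R_carbon steel = L/(kA) = 0.0024/(44.1×22.9) = 2.376×10^-6 K/W
R_extruded polystyrene = L/(kA) = 0.105/(0.0287×22.9) = 0.1598 K/W
R_aluminium = L/(kA) = 0.0032/(208×22.9) = 6.718×10^-7 K/W
R_total = 0.1615 K/W
Q = ΔT / R_total = 35 / 0.1615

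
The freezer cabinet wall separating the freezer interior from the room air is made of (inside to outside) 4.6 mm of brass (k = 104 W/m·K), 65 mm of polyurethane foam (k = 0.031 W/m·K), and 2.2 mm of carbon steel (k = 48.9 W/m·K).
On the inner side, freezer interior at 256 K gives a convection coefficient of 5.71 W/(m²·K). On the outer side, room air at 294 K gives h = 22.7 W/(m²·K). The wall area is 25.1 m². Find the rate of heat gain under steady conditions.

Treating each layer as a thermal resistance in series:
R_inner film = 1/(h_i·A) = 1/(5.71×25.1) = 0.006977 K/W
R_brass = L/(kA) = 0.0046/(104×25.1) = 1.762×10^-6 K/W
R_polyurethane foam = L/(kA) = 0.065/(0.031×25.1) = 0.08354 K/W
R_carbon steel = L/(kA) = 0.0022/(48.9×25.1) = 1.792×10^-6 K/W
R_outer film = 1/(h_o·A) = 1/(22.7×25.1) = 0.001755 K/W
R_total = 0.09227 K/W
Q = ΔT / R_total = 38 / 0.09227

Q ≈ 412 W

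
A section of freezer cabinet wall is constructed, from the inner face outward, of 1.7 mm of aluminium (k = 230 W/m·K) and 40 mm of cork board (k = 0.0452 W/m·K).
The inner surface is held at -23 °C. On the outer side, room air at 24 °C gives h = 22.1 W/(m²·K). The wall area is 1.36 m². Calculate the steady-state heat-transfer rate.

Using the resistance-network approach (series):
R_aluminium = L/(kA) = 0.0017/(230×1.36) = 5.435×10^-6 K/W
R_cork board = L/(kA) = 0.04/(0.0452×1.36) = 0.6507 K/W
R_outer film = 1/(h_o·A) = 1/(22.1×1.36) = 0.03327 K/W
R_total = 0.684 K/W
Q = ΔT / R_total = 47 / 0.684

Q ≈ 68.7 W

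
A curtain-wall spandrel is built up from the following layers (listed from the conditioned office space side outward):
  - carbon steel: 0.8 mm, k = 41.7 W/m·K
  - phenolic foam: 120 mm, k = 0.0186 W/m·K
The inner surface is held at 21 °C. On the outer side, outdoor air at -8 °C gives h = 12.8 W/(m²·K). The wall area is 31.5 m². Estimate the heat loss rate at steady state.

Model the wall as resistances in series:
R_carbon steel = L/(kA) = 0.0008/(41.7×31.5) = 6.09×10^-7 K/W
R_phenolic foam = L/(kA) = 0.12/(0.0186×31.5) = 0.2048 K/W
R_outer film = 1/(h_o·A) = 1/(12.8×31.5) = 0.00248 K/W
R_total = 0.2073 K/W
Q = ΔT / R_total = 29 / 0.2073

Q ≈ 140 W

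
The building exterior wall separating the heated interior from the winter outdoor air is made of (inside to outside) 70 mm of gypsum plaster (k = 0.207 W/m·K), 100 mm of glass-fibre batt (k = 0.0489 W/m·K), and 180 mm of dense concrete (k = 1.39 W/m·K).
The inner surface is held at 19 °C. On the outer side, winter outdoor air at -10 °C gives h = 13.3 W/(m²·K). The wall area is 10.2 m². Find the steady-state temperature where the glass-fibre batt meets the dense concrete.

T ≈ -7.71 °C

Using the resistance-network approach (series):
R_gypsum plaster = L/(kA) = 0.07/(0.207×10.2) = 0.03315 K/W
R_glass-fibre batt = L/(kA) = 0.1/(0.0489×10.2) = 0.2005 K/W
R_dense concrete = L/(kA) = 0.18/(1.39×10.2) = 0.0127 K/W
R_outer film = 1/(h_o·A) = 1/(13.3×10.2) = 0.007371 K/W
R_total = 0.2537 K/W;  Q = ΔT/R_total = 29/0.2537 = 114.3 W
T_interface = T_inner − Q·ΣR(inner→interface) = 19 − 114×0.2336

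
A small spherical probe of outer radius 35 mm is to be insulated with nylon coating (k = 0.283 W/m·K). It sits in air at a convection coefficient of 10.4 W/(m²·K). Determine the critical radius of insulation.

For a sphere r_cr = 2k/h = 2×0.283/10.4
r_cr = 54.4 mm; since the bare radius (35 mm) is below r_cr, adding a thin layer of insulation will *increase* heat loss.

r_cr ≈ 54.4 mm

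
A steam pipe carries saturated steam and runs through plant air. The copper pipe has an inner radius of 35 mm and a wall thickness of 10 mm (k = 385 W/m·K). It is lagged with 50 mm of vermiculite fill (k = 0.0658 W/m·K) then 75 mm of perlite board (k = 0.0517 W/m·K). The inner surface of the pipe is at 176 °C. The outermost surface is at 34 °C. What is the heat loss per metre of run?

q′ ≈ 39.5 W/m

Per-layer cylindrical resistances, series-summed:
R_copper pipe wall = ln(45/35)/(2π×385×1) = 1.039×10^-4 K/W
R_vermiculite fill = ln(95/45)/(2π×0.0658×1) = 1.807 K/W
R_perlite board = ln(170/95)/(2π×0.0517×1) = 1.791 K/W
R_total = 3.599 K/W
Q = ΔT/R_total = 142/3.599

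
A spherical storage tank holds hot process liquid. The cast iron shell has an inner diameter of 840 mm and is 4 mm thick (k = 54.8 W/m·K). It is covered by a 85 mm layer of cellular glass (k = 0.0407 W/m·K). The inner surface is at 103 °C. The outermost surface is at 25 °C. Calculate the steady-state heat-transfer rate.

Q ≈ 101 W

Radial (spherical) resistances in series:
R_cast iron shell = (1/0.42 − 1/0.424)/(4π×54.8) = 3.262×10^-5 K/W
R_cellular glass = (1/0.424 − 1/0.509)/(4π×0.0407) = 0.7701 K/W
R_total = 0.7701 K/W
Q = ΔT/R_total = 78/0.7701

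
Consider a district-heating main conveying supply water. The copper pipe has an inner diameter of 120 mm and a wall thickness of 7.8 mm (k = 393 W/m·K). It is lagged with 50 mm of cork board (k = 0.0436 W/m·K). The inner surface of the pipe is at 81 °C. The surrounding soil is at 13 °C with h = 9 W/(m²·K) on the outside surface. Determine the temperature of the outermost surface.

Per-layer cylindrical resistances, series-summed:
R_copper pipe wall = ln(67.8/60)/(2π×393×1) = 4.95×10^-5 K/W
R_cork board = ln(117.8/67.8)/(2π×0.0436×1) = 2.017 K/W
R_outer film = 1/(h_o·2πr_oL) = 1/(9×2π×0.1178×1) = 0.1501 K/W
R_total = 2.167 K/W
Q = ΔT/R_total = 68/2.167
Q = 31.4 W/m
T_interface = T_inner − Q·ΣR(inner→interface) = 81 − 31.4×2.017

T ≈ 17.7 °C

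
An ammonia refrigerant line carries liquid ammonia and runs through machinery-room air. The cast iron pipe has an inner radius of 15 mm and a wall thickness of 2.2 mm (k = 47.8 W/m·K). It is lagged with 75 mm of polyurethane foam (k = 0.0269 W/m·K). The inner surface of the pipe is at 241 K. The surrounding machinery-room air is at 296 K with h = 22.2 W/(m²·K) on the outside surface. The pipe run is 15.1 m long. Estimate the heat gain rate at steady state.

Q ≈ 82.9 W

Radial resistances (cylindrical: R_cond = ln(r_o/r_i)/(2πkL), R_conv = 1/(h·2πrL)):
R_cast iron pipe wall = ln(17.2/15)/(2π×47.8×15.1) = 3.018×10^-5 K/W
R_polyurethane foam = ln(92.2/17.2)/(2π×0.0269×15.1) = 0.6579 K/W
R_outer film = 1/(h_o·2πr_oL) = 1/(22.2×2π×0.0922×15.1) = 0.005149 K/W
R_total = 0.6631 K/W
Q = ΔT/R_total = 55/0.6631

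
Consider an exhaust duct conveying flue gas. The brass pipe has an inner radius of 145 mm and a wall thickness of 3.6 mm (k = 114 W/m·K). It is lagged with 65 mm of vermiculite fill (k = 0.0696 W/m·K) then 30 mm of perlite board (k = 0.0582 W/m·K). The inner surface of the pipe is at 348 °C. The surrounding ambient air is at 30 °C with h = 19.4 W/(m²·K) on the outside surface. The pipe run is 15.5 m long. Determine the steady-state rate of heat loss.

Q ≈ 4030 W

Radial resistances (cylindrical: R_cond = ln(r_o/r_i)/(2πkL), R_conv = 1/(h·2πrL)):
R_brass pipe wall = ln(148.6/145)/(2π×114×15.5) = 2.209×10^-6 K/W
R_vermiculite fill = ln(213.6/148.6)/(2π×0.0696×15.5) = 0.05353 K/W
R_perlite board = ln(243.6/213.6)/(2π×0.0582×15.5) = 0.02319 K/W
R_outer film = 1/(h_o·2πr_oL) = 1/(19.4×2π×0.2436×15.5) = 0.002173 K/W
R_total = 0.07889 K/W
Q = ΔT/R_total = 318/0.07889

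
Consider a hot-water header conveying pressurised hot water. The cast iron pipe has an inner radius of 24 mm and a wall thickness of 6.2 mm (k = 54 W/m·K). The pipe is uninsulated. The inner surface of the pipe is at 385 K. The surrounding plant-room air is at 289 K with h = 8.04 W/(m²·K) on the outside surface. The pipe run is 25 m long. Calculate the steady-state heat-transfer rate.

Treating each annulus and film as a series resistance:
R_cast iron pipe wall = ln(30.2/24)/(2π×54×25) = 2.709×10^-5 K/W
R_outer film = 1/(h_o·2πr_oL) = 1/(8.04×2π×0.0302×25) = 0.02622 K/W
R_total = 0.02625 K/W
Q = ΔT/R_total = 96/0.02625

Q ≈ 3660 W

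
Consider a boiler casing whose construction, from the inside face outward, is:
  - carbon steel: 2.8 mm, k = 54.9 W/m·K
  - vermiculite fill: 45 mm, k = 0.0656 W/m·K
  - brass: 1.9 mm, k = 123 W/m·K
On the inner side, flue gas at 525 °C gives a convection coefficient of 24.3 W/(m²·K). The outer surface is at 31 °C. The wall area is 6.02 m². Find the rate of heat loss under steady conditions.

Q ≈ 4090 W

Series thermal resistances:
R_inner film = 1/(h_i·A) = 1/(24.3×6.02) = 0.006836 K/W
R_carbon steel = L/(kA) = 0.0028/(54.9×6.02) = 8.472×10^-6 K/W
R_vermiculite fill = L/(kA) = 0.045/(0.0656×6.02) = 0.1139 K/W
R_brass = L/(kA) = 0.0019/(123×6.02) = 2.566×10^-6 K/W
R_total = 0.1208 K/W
Q = ΔT / R_total = 494 / 0.1208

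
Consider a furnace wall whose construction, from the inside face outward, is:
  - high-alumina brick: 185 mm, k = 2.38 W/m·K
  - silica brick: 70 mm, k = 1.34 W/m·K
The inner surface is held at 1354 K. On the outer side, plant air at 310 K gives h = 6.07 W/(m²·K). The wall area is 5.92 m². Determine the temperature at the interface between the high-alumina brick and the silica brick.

T ≈ 1080 K

Series thermal resistances:
R_high-alumina brick = L/(kA) = 0.185/(2.38×5.92) = 0.01313 K/W
R_silica brick = L/(kA) = 0.07/(1.34×5.92) = 0.008824 K/W
R_outer film = 1/(h_o·A) = 1/(6.07×5.92) = 0.02783 K/W
R_total = 0.04978 K/W;  Q = ΔT/R_total = 1044/0.04978 = 20970 W
T_interface = T_inner − Q·ΣR(inner→interface) = 1354 − 21000×0.01313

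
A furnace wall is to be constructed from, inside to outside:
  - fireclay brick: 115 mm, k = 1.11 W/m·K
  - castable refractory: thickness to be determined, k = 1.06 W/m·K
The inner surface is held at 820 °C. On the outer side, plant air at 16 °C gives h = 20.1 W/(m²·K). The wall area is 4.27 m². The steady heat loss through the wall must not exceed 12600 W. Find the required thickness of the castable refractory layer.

L ≈ 126 mm

Thermal resistances in series:
R_fireclay brick = L/(kA) = 0.115/(1.11×4.27) = 0.02426 K/W
R_outer film = 1/(h_o·A) = 1/(20.1×4.27) = 0.01165 K/W
Sum of the known resistances R_other = 0.03591 K/W
Required total resistance R_tot = ΔT/Q_allow = 804/12600 = 0.06381 K/W
R_castable refractory = R_tot − R_other = 0.0279 K/W
L = R·k·A = 0.0279×1.06×4.27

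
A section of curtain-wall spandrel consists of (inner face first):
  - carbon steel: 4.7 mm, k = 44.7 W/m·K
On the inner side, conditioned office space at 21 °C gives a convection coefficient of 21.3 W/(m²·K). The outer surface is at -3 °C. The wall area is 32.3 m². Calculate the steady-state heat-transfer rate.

Treating each layer as a thermal resistance in series:
R_inner film = 1/(h_i·A) = 1/(21.3×32.3) = 0.001454 K/W
R_carbon steel = L/(kA) = 0.0047/(44.7×32.3) = 3.255×10^-6 K/W
R_total = 0.001457 K/W
Q = ΔT / R_total = 24 / 0.001457

Q ≈ 16500 W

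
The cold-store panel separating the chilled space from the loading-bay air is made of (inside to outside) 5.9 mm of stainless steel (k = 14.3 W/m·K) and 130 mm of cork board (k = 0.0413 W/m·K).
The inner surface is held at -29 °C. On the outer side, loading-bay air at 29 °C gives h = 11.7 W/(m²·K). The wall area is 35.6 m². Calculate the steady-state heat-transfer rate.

Q ≈ 639 W

Series thermal resistances:
R_stainless steel = L/(kA) = 0.0059/(14.3×35.6) = 1.159×10^-5 K/W
R_cork board = L/(kA) = 0.13/(0.0413×35.6) = 0.08842 K/W
R_outer film = 1/(h_o·A) = 1/(11.7×35.6) = 0.002401 K/W
R_total = 0.09083 K/W
Q = ΔT / R_total = 58 / 0.09083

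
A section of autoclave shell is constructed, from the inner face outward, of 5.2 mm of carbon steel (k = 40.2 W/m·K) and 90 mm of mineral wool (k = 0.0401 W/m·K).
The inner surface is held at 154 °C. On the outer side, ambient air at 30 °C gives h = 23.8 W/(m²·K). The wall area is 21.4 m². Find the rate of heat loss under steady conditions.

Q ≈ 1160 W

Using the resistance-network approach (series):
R_carbon steel = L/(kA) = 0.0052/(40.2×21.4) = 6.045×10^-6 K/W
R_mineral wool = L/(kA) = 0.09/(0.0401×21.4) = 0.1049 K/W
R_outer film = 1/(h_o·A) = 1/(23.8×21.4) = 0.001963 K/W
R_total = 0.1068 K/W
Q = ΔT / R_total = 124 / 0.1068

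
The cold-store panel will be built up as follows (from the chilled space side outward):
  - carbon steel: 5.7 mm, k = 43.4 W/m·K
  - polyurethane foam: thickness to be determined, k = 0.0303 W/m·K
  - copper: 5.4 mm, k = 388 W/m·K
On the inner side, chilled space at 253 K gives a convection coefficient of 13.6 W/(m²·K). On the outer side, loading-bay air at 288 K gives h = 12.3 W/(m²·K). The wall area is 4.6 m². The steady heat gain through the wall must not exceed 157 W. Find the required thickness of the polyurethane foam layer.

Using the resistance-network approach (series):
R_inner film = 1/(h_i·A) = 1/(13.6×4.6) = 0.01598 K/W
R_carbon steel = L/(kA) = 0.0057/(43.4×4.6) = 2.855×10^-5 K/W
R_copper = L/(kA) = 0.0054/(388×4.6) = 3.026×10^-6 K/W
R_outer film = 1/(h_o·A) = 1/(12.3×4.6) = 0.01767 K/W
Sum of the known resistances R_other = 0.03369 K/W
Required total resistance R_tot = ΔT/Q_allow = 35/157 = 0.2229 K/W
R_polyurethane foam = R_tot − R_other = 0.1892 K/W
L = R·k·A = 0.1892×0.0303×4.6

L ≈ 26.4 mm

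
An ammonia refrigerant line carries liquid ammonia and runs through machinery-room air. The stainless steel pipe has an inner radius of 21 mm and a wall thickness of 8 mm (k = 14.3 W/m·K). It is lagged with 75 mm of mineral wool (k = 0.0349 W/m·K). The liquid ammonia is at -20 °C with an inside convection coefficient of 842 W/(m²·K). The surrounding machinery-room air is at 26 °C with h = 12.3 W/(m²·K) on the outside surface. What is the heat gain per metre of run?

For a radial system each layer contributes R = ln(r_out/r_in)/(2πkL); films add R = 1/(hA).
R_inner film = 1/(h_i·2πr₁L) = 1/(842×2π×0.021×1) = 0.009001 K/W
R_stainless steel pipe wall = ln(29/21)/(2π×14.3×1) = 0.003592 K/W
R_mineral wool = ln(104/29)/(2π×0.0349×1) = 5.824 K/W
R_outer film = 1/(h_o·2πr_oL) = 1/(12.3×2π×0.104×1) = 0.1244 K/W
R_total = 5.961 K/W
Q = ΔT/R_total = 46/5.961

q′ ≈ 7.72 W/m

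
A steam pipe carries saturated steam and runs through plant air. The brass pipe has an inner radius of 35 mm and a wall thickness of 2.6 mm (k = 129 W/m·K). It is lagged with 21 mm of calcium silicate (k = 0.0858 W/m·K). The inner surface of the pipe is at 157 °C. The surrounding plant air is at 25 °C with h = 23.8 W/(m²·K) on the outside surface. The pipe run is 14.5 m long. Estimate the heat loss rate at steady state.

Cylindrical conduction, so R = ln(r₂/r₁)/(2πkL) per layer, in series:
R_brass pipe wall = ln(37.6/35)/(2π×129×14.5) = 6.097×10^-6 K/W
R_calcium silicate = ln(58.6/37.6)/(2π×0.0858×14.5) = 0.05677 K/W
R_outer film = 1/(h_o·2πr_oL) = 1/(23.8×2π×0.0586×14.5) = 0.00787 K/W
R_total = 0.06464 K/W
Q = ΔT/R_total = 132/0.06464

Q ≈ 2040 W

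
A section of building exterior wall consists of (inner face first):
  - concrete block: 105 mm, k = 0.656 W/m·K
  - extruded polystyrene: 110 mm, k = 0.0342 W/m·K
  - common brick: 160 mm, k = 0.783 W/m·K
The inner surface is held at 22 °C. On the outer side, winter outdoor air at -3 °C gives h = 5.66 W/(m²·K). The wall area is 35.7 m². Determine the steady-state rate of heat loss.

Q ≈ 238 W

Thermal resistances in series:
R_concrete block = L/(kA) = 0.105/(0.656×35.7) = 0.004484 K/W
R_extruded polystyrene = L/(kA) = 0.11/(0.0342×35.7) = 0.09009 K/W
R_common brick = L/(kA) = 0.16/(0.783×35.7) = 0.005724 K/W
R_outer film = 1/(h_o·A) = 1/(5.66×35.7) = 0.004949 K/W
R_total = 0.1053 K/W
Q = ΔT / R_total = 25 / 0.1053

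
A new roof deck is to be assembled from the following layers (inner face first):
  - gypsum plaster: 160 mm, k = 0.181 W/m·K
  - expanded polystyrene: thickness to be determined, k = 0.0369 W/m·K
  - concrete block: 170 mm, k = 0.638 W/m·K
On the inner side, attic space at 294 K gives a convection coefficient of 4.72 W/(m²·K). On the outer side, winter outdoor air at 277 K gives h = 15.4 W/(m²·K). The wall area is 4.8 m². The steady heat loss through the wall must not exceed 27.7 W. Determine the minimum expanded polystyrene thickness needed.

Model the wall as resistances in series:
R_inner film = 1/(h_i·A) = 1/(4.72×4.8) = 0.04414 K/W
R_gypsum plaster = L/(kA) = 0.16/(0.181×4.8) = 0.1842 K/W
R_concrete block = L/(kA) = 0.17/(0.638×4.8) = 0.05551 K/W
R_outer film = 1/(h_o·A) = 1/(15.4×4.8) = 0.01353 K/W
Sum of the known resistances R_other = 0.2973 K/W
Required total resistance R_tot = ΔT/Q_allow = 17/27.7 = 0.6137 K/W
R_expanded polystyrene = R_tot − R_other = 0.3164 K/W
L = R·k·A = 0.3164×0.0369×4.8

L ≈ 56 mm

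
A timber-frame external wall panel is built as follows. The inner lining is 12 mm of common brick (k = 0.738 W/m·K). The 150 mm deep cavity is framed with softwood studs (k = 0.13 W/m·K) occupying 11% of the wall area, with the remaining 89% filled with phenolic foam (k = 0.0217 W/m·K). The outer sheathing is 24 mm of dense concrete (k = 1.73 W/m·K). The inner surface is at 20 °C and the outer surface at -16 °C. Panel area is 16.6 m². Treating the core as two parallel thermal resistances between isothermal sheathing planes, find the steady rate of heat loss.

Sheathing layers in series; stud and cavity paths in parallel between them.
R_inner = 0.012/(0.738×16.6) = 9.795×10^-4 K/W
R_stud  = 0.15/(0.13×0.11×16.6) = 0.6319 K/W
R_cav   = 0.15/(0.0217×0.89×16.6) = 0.4679 K/W
1/R_core = 1/R_stud + 1/R_cav → R_core = 0.2688 K/W
R_outer = 0.024/(1.73×16.6) = 8.357×10^-4 K/W
R_total = 0.2706 K/W
Q = ΔT/R_total = 36/0.2706

Q ≈ 133 W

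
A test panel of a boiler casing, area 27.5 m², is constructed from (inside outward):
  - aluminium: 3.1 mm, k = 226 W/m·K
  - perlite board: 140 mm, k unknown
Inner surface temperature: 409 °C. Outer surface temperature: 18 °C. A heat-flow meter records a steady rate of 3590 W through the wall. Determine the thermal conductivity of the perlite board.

Treating each layer as a thermal resistance in series:
R_aluminium = L/(kA) = 0.0031/(226×27.5) = 4.988×10^-7 K/W
Sum of known resistances R_other = 4.988×10^-7 K/W
Total R = ΔT/Q = 391/3590 = 0.1089 K/W
R_perlite board = R_total − R_other = 0.1089 K/W
k = L/(R·A) = 0.14/(0.1089×27.5)

k ≈ 0.0467 W/(m·K)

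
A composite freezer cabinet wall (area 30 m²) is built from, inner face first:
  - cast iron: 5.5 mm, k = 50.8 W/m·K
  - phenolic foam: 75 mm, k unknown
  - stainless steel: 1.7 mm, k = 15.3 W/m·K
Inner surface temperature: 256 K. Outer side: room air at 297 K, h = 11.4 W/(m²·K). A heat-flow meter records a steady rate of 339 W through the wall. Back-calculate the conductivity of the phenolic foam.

Using the resistance-network approach (series):
R_cast iron = L/(kA) = 0.0055/(50.8×30) = 3.609×10^-6 K/W
R_stainless steel = L/(kA) = 0.0017/(15.3×30) = 3.704×10^-6 K/W
R_outer film = 1/(h_o·A) = 1/(11.4×30) = 0.002924 K/W
Sum of known resistances R_other = 0.002931 K/W
Total R = ΔT/Q = 41/339 = 0.1209 K/W
R_phenolic foam = R_total − R_other = 0.118 K/W
k = L/(R·A) = 0.075/(0.118×30)

k ≈ 0.0212 W/(m·K)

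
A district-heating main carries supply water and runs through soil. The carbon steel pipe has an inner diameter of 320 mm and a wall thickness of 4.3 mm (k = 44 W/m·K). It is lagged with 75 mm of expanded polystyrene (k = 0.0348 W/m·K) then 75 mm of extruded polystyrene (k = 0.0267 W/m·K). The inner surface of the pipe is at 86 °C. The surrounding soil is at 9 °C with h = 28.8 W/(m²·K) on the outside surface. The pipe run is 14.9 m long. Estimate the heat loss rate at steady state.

For a radial system each layer contributes R = ln(r_out/r_in)/(2πkL); films add R = 1/(hA).
R_carbon steel pipe wall = ln(164.3/160)/(2π×44×14.9) = 6.438×10^-6 K/W
R_expanded polystyrene = ln(239.3/164.3)/(2π×0.0348×14.9) = 0.1154 K/W
R_extruded polystyrene = ln(314.3/239.3)/(2π×0.0267×14.9) = 0.1091 K/W
R_outer film = 1/(h_o·2πr_oL) = 1/(28.8×2π×0.3143×14.9) = 0.00118 K/W
R_total = 0.2257 K/W
Q = ΔT/R_total = 77/0.2257

Q ≈ 341 W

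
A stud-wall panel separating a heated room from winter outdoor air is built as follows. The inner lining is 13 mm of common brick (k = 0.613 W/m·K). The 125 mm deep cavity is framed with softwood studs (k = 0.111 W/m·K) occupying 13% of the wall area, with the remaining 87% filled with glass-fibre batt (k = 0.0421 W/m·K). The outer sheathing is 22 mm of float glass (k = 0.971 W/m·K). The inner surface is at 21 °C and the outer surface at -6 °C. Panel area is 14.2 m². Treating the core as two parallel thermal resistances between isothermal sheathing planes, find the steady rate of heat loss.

Q ≈ 154 W

Sheathing layers in series; stud and cavity paths in parallel between them.
R_inner = 0.013/(0.613×14.2) = 0.001493 K/W
R_stud  = 0.125/(0.111×0.13×14.2) = 0.61 K/W
R_cav   = 0.125/(0.0421×0.87×14.2) = 0.2403 K/W
1/R_core = 1/R_stud + 1/R_cav → R_core = 0.1724 K/W
R_outer = 0.022/(0.971×14.2) = 0.001596 K/W
R_total = 0.1755 K/W
Q = ΔT/R_total = 27/0.1755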